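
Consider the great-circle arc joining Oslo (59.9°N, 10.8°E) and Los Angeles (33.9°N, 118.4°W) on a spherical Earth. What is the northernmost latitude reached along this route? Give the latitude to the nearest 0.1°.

The great circle lies in the plane with unit normal n̂ = (p₁ × p₂)/|p₁ × p₂|.
Here n̂_z ≈ -0.331; the vertex latitude is φ_max = arccos|n̂_z| ≈ 70.7°.

≈ 70.7°N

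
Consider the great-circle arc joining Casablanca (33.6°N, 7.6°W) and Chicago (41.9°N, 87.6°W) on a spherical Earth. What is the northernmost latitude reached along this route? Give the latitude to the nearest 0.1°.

The great circle lies in the plane with unit normal n̂ = (p₁ × p₂)/|p₁ × p₂|.
Here n̂_z ≈ -0.695; the vertex latitude is φ_max = arccos|n̂_z| ≈ 46.0°.
Check via Clairaut: cos φ_max = |cos φ₁| · sin C = cos(33.6°)·sin(56.5°) ≈ 0.695, again giving ≈ 46.0°.

≈ 46.0°N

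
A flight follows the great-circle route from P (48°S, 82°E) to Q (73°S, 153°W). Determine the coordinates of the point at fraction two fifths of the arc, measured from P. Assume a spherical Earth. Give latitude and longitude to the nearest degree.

From cos δ = sin φ₁ sin φ₂ + cos φ₁ cos φ₂ cos Δλ, the central angle is δ ≈ 0.929 rad (53.2°).
Interpolate at f = 2/5 with slerp weights a = sin((1−f)δ)/sin δ ≈ 0.660, b = sin(fδ)/sin δ ≈ 0.453.
p = a·p₁ + b·p₂ ≈ (-0.057, 0.377, -0.924); φ = arcsin(p_z) ≈ -67.56°, λ = atan2(p_y, p_x) ≈ 98.53°.

≈ (68°S, 99°E)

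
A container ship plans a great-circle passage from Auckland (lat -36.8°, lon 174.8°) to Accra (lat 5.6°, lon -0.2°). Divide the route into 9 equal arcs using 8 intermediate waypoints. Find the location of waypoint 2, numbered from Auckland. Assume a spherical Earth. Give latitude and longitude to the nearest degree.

≈ lat -69°, lon 160°

Convert each endpoint to a unit vector on the sphere (x = cos φ cos λ, y = cos φ sin λ, z = sin φ).
The central angle between the endpoints is δ = arccos(p₁·p₂) ≈ 2.591 rad (148.5°).
Interpolate at f = 2/9 with slerp weights a = sin((1−f)δ)/sin δ ≈ 1.726, b = sin(fδ)/sin δ ≈ 1.041.
p = a·p₁ + b·p₂ ≈ (-0.340, 0.122, -0.932); φ = arcsin(p_z) ≈ -68.81°, λ = atan2(p_y, p_x) ≈ 160.33°.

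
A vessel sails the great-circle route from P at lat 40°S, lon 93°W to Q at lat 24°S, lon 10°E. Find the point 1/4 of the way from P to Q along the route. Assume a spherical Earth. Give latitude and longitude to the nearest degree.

The haversine formula gives a central angle δ ≈ 1.467 rad (84.0°) between the endpoints.
Interpolate at f = 1/4 with slerp weights a = sin((1−f)δ)/sin δ ≈ 0.896, b = sin(fδ)/sin δ ≈ 0.360.
p = a·p₁ + b·p₂ ≈ (0.288, -0.628, -0.723); φ = arcsin(p_z) ≈ -46.27°, λ = atan2(p_y, p_x) ≈ -65.35°.

≈ lat 46°S, lon 65°W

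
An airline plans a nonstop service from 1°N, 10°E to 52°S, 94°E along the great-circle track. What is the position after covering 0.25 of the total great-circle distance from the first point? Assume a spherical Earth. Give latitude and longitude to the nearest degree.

Convert each endpoint to a unit vector on the sphere (x = cos φ cos λ, y = cos φ sin λ, z = sin φ).
The central angle between the endpoints is δ = arccos(p₁·p₂) ≈ 1.520 rad (87.1°).
Interpolate at f = 0.25 with slerp weights a = sin((1−f)δ)/sin δ ≈ 0.910, b = sin(fδ)/sin δ ≈ 0.371.
p = a·p₁ + b·p₂ ≈ (0.880, 0.386, -0.277); φ = arcsin(p_z) ≈ -16.07°, λ = atan2(p_y, p_x) ≈ 23.69°.

≈ 16°S, 24°E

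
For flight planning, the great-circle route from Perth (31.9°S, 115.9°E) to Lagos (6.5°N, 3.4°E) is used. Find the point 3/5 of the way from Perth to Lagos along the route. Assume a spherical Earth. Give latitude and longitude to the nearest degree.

≈ 17°S, 42°E

From cos δ = sin φ₁ sin φ₂ + cos φ₁ cos φ₂ cos Δλ, the central angle is δ ≈ 1.963 rad (112.5°).
Interpolate at f = 3/5 with slerp weights a = sin((1−f)δ)/sin δ ≈ 0.765, b = sin(fδ)/sin δ ≈ 1.000.
p = a·p₁ + b·p₂ ≈ (0.708, 0.643, -0.291); φ = arcsin(p_z) ≈ -16.93°, λ = atan2(p_y, p_x) ≈ 42.26°.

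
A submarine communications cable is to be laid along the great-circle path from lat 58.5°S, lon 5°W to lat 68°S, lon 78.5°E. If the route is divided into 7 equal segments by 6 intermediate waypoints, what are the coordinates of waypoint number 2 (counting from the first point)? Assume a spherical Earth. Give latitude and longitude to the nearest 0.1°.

Convert each endpoint to a unit vector on the sphere (x = cos φ cos λ, y = cos φ sin λ, z = sin φ).
The central angle between the endpoints is δ = arccos(p₁·p₂) ≈ 0.622 rad (35.6°).
Interpolate at f = 2/7 with slerp weights a = sin((1−f)δ)/sin δ ≈ 0.738, b = sin(fδ)/sin δ ≈ 0.303.
p = a·p₁ + b·p₂ ≈ (0.407, 0.078, -0.910); φ = arcsin(p_z) ≈ -65.54°, λ = atan2(p_y, p_x) ≈ 10.83°.

≈ lat 65.5°S, lon 10.8°E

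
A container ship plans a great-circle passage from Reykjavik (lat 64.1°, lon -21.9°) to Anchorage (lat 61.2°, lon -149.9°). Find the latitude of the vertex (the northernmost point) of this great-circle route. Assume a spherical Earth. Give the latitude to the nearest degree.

≈ 77°

The great circle lies in the plane with unit normal n̂ = (p₁ × p₂)/|p₁ × p₂|.
Here n̂_z ≈ -0.220; the vertex latitude is φ_max = arccos|n̂_z| ≈ 77.3°.
Check via Clairaut: cos φ_max = |cos φ₁| · sin C = cos(64.1°)·sin(30.3°) ≈ 0.220, again giving ≈ 77.3°.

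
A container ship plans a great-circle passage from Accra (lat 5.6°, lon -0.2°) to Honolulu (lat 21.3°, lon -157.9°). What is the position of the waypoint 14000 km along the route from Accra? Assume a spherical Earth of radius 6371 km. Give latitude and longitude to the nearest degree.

≈ lat 35°, lon -142°

Write both endpoints as unit vectors p₁, p₂ with components (cos φ cos λ, cos φ sin λ, sin φ).
The central angle between the endpoints is δ = arccos(p₁·p₂) ≈ 2.536 rad (145.3°). The total great-circle distance is δ·R ≈ 2.536 × 6371 ≈ 16160 km, so the target fraction is f = 14000/16160 ≈ 0.866.
Interpolate at f ≈ 0.866 with slerp weights a = sin((1−f)δ)/sin δ ≈ 0.585, b = sin(fδ)/sin δ ≈ 1.424.
p = a·p₁ + b·p₂ ≈ (-0.647, -0.501, 0.574); φ = arcsin(p_z) ≈ 35.05°, λ = atan2(p_y, p_x) ≈ -142.25°.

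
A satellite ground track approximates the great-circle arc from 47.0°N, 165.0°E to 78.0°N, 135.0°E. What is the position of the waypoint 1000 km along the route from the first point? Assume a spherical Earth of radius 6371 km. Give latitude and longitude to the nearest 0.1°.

The haversine formula gives a central angle δ ≈ 0.577 rad (33.1°) between the endpoints. The total great-circle distance is δ·R ≈ 0.577 × 6371 ≈ 3675 km, so the target fraction is f = 1000/3675 ≈ 0.272.
Interpolate at f ≈ 0.272 with slerp weights a = sin((1−f)δ)/sin δ ≈ 0.747, b = sin(fδ)/sin δ ≈ 0.287.
p = a·p₁ + b·p₂ ≈ (-0.535, 0.174, 0.827); φ = arcsin(p_z) ≈ 55.79°, λ = atan2(p_y, p_x) ≈ 161.96°.

≈ 55.8°N, 162.0°E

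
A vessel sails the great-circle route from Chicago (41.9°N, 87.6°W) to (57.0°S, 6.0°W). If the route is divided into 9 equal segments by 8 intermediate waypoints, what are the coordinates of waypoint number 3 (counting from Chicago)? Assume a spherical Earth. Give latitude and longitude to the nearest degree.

Write both endpoints as unit vectors p₁, p₂ with components (cos φ cos λ, cos φ sin λ, sin φ).
The central angle between the endpoints is δ = arccos(p₁·p₂) ≈ 2.095 rad (120.1°).
Interpolate at f = 3/9 with slerp weights a = sin((1−f)δ)/sin δ ≈ 1.138, b = sin(fδ)/sin δ ≈ 0.743.
p = a·p₁ + b·p₂ ≈ (0.438, -0.889, 0.137); φ = arcsin(p_z) ≈ 7.87°, λ = atan2(p_y, p_x) ≈ -63.76°.

≈ (8°N, 64°W)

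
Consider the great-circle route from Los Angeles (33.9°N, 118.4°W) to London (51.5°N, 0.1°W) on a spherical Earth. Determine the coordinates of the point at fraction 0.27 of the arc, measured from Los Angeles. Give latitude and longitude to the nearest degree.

≈ (50°N, 100°W)

Convert each endpoint to a unit vector on the sphere (x = cos φ cos λ, y = cos φ sin λ, z = sin φ).
The central angle between the endpoints is δ = arccos(p₁·p₂) ≈ 1.378 rad (79.0°).
Interpolate at f = 0.27 with slerp weights a = sin((1−f)δ)/sin δ ≈ 0.861, b = sin(fδ)/sin δ ≈ 0.370.
p = a·p₁ + b·p₂ ≈ (-0.109, -0.629, 0.770); φ = arcsin(p_z) ≈ 50.34°, λ = atan2(p_y, p_x) ≈ -99.85°.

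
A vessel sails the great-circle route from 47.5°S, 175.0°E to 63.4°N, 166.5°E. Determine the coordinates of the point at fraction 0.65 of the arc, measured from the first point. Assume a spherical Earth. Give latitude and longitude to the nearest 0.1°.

The haversine formula gives a central angle δ ≈ 1.939 rad (111.1°) between the endpoints.
Interpolate at f = 0.65 with slerp weights a = sin((1−f)δ)/sin δ ≈ 0.673, b = sin(fδ)/sin δ ≈ 1.021.
p = a·p₁ + b·p₂ ≈ (-0.897, 0.146, 0.417); φ = arcsin(p_z) ≈ 24.62°, λ = atan2(p_y, p_x) ≈ 170.74°.

≈ 24.6°N, 170.7°E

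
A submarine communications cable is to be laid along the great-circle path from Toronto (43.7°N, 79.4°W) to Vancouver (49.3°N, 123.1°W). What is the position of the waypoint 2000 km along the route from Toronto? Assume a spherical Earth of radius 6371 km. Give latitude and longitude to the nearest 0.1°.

≈ (49.1°N, 104.4°W)

Write both endpoints as unit vectors p₁, p₂ with components (cos φ cos λ, cos φ sin λ, sin φ).
The central angle between the endpoints is δ = arccos(p₁·p₂) ≈ 0.526 rad (30.2°). The total great-circle distance is δ·R ≈ 0.526 × 6371 ≈ 3354 km, so the target fraction is f = 2000/3354 ≈ 0.596.
Interpolate at f ≈ 0.596 with slerp weights a = sin((1−f)δ)/sin δ ≈ 0.420, b = sin(fδ)/sin δ ≈ 0.615.
p = a·p₁ + b·p₂ ≈ (-0.163, -0.634, 0.756); φ = arcsin(p_z) ≈ 49.11°, λ = atan2(p_y, p_x) ≈ -104.42°.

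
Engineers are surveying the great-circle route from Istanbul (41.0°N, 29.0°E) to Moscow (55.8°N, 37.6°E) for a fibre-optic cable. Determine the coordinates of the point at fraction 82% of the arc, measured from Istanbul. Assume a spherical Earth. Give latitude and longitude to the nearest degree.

≈ (53°N, 36°E)

From cos δ = sin φ₁ sin φ₂ + cos φ₁ cos φ₂ cos Δλ, the central angle is δ ≈ 0.276 rad (15.8°).
Interpolate at f = 0.82 with slerp weights a = sin((1−f)δ)/sin δ ≈ 0.182, b = sin(fδ)/sin δ ≈ 0.823.
p = a·p₁ + b·p₂ ≈ (0.487, 0.349, 0.801); φ = arcsin(p_z) ≈ 53.19°, λ = atan2(p_y, p_x) ≈ 35.63°.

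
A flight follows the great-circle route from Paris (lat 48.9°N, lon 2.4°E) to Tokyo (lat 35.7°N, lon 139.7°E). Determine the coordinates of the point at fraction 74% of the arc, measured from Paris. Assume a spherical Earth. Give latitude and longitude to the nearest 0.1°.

≈ lat 55.0°N, lon 122.2°E

From cos δ = sin φ₁ sin φ₂ + cos φ₁ cos φ₂ cos Δλ, the central angle is δ ≈ 1.523 rad (87.3°).
Interpolate at f = 0.74 with slerp weights a = sin((1−f)δ)/sin δ ≈ 0.386, b = sin(fδ)/sin δ ≈ 0.904.
p = a·p₁ + b·p₂ ≈ (-0.306, 0.486, 0.819); φ = arcsin(p_z) ≈ 54.96°, λ = atan2(p_y, p_x) ≈ 122.25°.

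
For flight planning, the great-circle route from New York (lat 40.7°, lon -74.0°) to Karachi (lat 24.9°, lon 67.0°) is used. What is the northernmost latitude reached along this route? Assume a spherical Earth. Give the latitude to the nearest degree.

≈ 63°

The great circle lies in the plane with unit normal n̂ = (p₁ × p₂)/|p₁ × p₂|.
Here n̂_z ≈ +0.448; the vertex latitude is φ_max = arccos|n̂_z| ≈ 63.4°.
Check via Clairaut: cos φ_max = |cos φ₁| · sin C = cos(40.7°)·sin(36.2°) ≈ 0.448, again giving ≈ 63.4°.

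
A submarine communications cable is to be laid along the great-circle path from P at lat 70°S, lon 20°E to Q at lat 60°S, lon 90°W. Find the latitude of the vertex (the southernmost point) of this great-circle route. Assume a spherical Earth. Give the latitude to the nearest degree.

The great circle lies in the plane with unit normal n̂ = (p₁ × p₂)/|p₁ × p₂|.
Here n̂_z ≈ -0.245; the vertex latitude is φ_max = arccos|n̂_z| ≈ 75.8°.

≈ 76°S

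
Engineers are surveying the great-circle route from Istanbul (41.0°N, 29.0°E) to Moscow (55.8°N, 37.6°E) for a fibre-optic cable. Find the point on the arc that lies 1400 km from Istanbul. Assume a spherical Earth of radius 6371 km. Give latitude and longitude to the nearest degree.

≈ 53°N, 35°E

The haversine formula gives a central angle δ ≈ 0.276 rad (15.8°) between the endpoints. The total great-circle distance is δ·R ≈ 0.276 × 6371 ≈ 1761 km, so the target fraction is f = 1400/1761 ≈ 0.795.
Interpolate at f ≈ 0.795 with slerp weights a = sin((1−f)δ)/sin δ ≈ 0.207, b = sin(fδ)/sin δ ≈ 0.799.
p = a·p₁ + b·p₂ ≈ (0.493, 0.350, 0.797); φ = arcsin(p_z) ≈ 52.83°, λ = atan2(p_y, p_x) ≈ 35.38°.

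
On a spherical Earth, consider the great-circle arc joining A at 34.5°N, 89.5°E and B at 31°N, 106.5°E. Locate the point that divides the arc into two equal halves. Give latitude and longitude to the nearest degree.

Convert each endpoint to a unit vector on the sphere (x = cos φ cos λ, y = cos φ sin λ, z = sin φ).
The central angle between the endpoints is δ = arccos(p₁·p₂) ≈ 0.257 rad (14.7°).
Interpolate at f = 1/2 with slerp weights a = sin((1−f)δ)/sin δ ≈ 0.504, b = sin(fδ)/sin δ ≈ 0.504.
p = a·p₁ + b·p₂ ≈ (-0.119, 0.830, 0.545); φ = arcsin(p_z) ≈ 33.04°, λ = atan2(p_y, p_x) ≈ 98.17°.

≈ 33°N, 98°E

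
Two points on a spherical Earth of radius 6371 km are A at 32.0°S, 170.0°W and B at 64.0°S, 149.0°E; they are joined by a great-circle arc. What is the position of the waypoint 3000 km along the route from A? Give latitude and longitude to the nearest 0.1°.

Convert each endpoint to a unit vector on the sphere (x = cos φ cos λ, y = cos φ sin λ, z = sin φ).
The central angle between the endpoints is δ = arccos(p₁·p₂) ≈ 0.712 rad (40.8°). The total great-circle distance is δ·R ≈ 0.712 × 6371 ≈ 4538 km, so the target fraction is f = 3000/4538 ≈ 0.661.
Interpolate at f ≈ 0.661 with slerp weights a = sin((1−f)δ)/sin δ ≈ 0.366, b = sin(fδ)/sin δ ≈ 0.694.
p = a·p₁ + b·p₂ ≈ (-0.566, 0.103, -0.818); φ = arcsin(p_z) ≈ -54.86°, λ = atan2(p_y, p_x) ≈ 169.71°.

≈ 54.9°S, 169.7°E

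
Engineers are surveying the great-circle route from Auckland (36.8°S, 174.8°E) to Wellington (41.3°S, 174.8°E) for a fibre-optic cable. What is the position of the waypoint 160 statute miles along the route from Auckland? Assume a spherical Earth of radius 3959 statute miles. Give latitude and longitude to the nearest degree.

The haversine formula gives a central angle δ ≈ 0.079 rad (4.5°) between the endpoints. The total great-circle distance is δ·R ≈ 0.079 × 3959 ≈ 311 mi, so the target fraction is f = 160/311 ≈ 0.515.
Interpolate at f ≈ 0.515 with slerp weights a = sin((1−f)δ)/sin δ ≈ 0.486, b = sin(fδ)/sin δ ≈ 0.515.
p = a·p₁ + b·p₂ ≈ (-0.773, 0.070, -0.631); φ = arcsin(p_z) ≈ -39.12°, λ = atan2(p_y, p_x) ≈ 174.80°.

≈ 39°S, 175°E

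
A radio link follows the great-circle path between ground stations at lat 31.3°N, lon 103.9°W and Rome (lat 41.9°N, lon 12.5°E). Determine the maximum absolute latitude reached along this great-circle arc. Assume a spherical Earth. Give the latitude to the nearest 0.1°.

The great circle lies in the plane with unit normal n̂ = (p₁ × p₂)/|p₁ × p₂|.
Here n̂_z ≈ +0.571; the vertex latitude is φ_max = arccos|n̂_z| ≈ 55.2°.
Check via Clairaut: cos φ_max = |cos φ₁| · sin C = cos(31.3°)·sin(41.9°) ≈ 0.571, again giving ≈ 55.2°.

≈ 55.2°N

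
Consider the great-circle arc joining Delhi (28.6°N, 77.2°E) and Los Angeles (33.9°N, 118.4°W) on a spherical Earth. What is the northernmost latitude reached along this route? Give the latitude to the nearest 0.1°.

The great circle lies in the plane with unit normal n̂ = (p₁ × p₂)/|p₁ × p₂|.
Here n̂_z ≈ +0.218; the vertex latitude is φ_max = arccos|n̂_z| ≈ 77.4°.
Check via Clairaut: cos φ_max = |cos φ₁| · sin C = cos(28.6°)·sin(14.4°) ≈ 0.218, again giving ≈ 77.4°.

≈ 77.4°N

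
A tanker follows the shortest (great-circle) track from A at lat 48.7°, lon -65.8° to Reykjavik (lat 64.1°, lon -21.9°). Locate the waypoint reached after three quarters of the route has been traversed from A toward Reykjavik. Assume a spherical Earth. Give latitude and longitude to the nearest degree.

From cos δ = sin φ₁ sin φ₂ + cos φ₁ cos φ₂ cos Δλ, the central angle is δ ≈ 0.487 rad (27.9°).
Interpolate at f = 3/4 with slerp weights a = sin((1−f)δ)/sin δ ≈ 0.260, b = sin(fδ)/sin δ ≈ 0.763.
p = a·p₁ + b·p₂ ≈ (0.380, -0.281, 0.882); φ = arcsin(p_z) ≈ 61.83°, λ = atan2(p_y, p_x) ≈ -36.47°.

≈ lat 62°, lon -36°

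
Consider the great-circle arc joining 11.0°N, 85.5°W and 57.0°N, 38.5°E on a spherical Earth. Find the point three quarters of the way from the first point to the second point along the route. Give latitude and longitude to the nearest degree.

Write both endpoints as unit vectors p₁, p₂ with components (cos φ cos λ, cos φ sin λ, sin φ).
The central angle between the endpoints is δ = arccos(p₁·p₂) ≈ 1.710 rad (98.0°).
Interpolate at f = 3/4 with slerp weights a = sin((1−f)δ)/sin δ ≈ 0.419, b = sin(fδ)/sin δ ≈ 0.968.
p = a·p₁ + b·p₂ ≈ (0.445, -0.081, 0.892); φ = arcsin(p_z) ≈ 63.11°, λ = atan2(p_y, p_x) ≈ -10.38°.

≈ 63°N, 10°W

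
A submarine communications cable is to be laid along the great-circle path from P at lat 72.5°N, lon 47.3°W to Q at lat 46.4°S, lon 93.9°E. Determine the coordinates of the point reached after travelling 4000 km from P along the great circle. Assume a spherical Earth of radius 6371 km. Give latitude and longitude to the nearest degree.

≈ lat 61°N, lon 51°E

Write both endpoints as unit vectors p₁, p₂ with components (cos φ cos λ, cos φ sin λ, sin φ).
The central angle between the endpoints is δ = arccos(p₁·p₂) ≈ 2.591 rad (148.5°). The total great-circle distance is δ·R ≈ 2.591 × 6371 ≈ 16508 km, so the target fraction is f = 4000/16508 ≈ 0.242.
Interpolate at f ≈ 0.242 with slerp weights a = sin((1−f)δ)/sin δ ≈ 1.766, b = sin(fδ)/sin δ ≈ 1.123.
p = a·p₁ + b·p₂ ≈ (0.308, 0.382, 0.871); φ = arcsin(p_z) ≈ 60.62°, λ = atan2(p_y, p_x) ≈ 51.18°.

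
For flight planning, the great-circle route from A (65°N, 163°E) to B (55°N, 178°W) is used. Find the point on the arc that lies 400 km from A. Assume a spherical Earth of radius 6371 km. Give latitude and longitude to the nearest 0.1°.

≈ (62.7°N, 169.2°E)

From cos δ = sin φ₁ sin φ₂ + cos φ₁ cos φ₂ cos Δλ, the central angle is δ ≈ 0.239 rad (13.7°). The total great-circle distance is δ·R ≈ 0.239 × 6371 ≈ 1522 km, so the target fraction is f = 400/1522 ≈ 0.263.
Interpolate at f ≈ 0.263 with slerp weights a = sin((1−f)δ)/sin δ ≈ 0.740, b = sin(fδ)/sin δ ≈ 0.265.
p = a·p₁ + b·p₂ ≈ (-0.451, 0.086, 0.888); φ = arcsin(p_z) ≈ 62.65°, λ = atan2(p_y, p_x) ≈ 169.19°.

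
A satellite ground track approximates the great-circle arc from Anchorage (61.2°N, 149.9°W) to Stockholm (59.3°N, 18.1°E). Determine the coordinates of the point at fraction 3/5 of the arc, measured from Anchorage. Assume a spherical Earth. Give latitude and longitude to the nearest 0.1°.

≈ 82.3°N, 2.4°W

Write both endpoints as unit vectors p₁, p₂ with components (cos φ cos λ, cos φ sin λ, sin φ).
The central angle between the endpoints is δ = arccos(p₁·p₂) ≈ 1.032 rad (59.1°).
Interpolate at f = 3/5 with slerp weights a = sin((1−f)δ)/sin δ ≈ 0.467, b = sin(fδ)/sin δ ≈ 0.676.
p = a·p₁ + b·p₂ ≈ (0.133, -0.006, 0.991); φ = arcsin(p_z) ≈ 82.33°, λ = atan2(p_y, p_x) ≈ -2.44°.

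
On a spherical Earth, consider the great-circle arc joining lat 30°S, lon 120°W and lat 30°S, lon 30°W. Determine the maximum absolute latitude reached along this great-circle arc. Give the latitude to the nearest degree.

The great circle lies in the plane with unit normal n̂ = (p₁ × p₂)/|p₁ × p₂|.
Here n̂_z ≈ +0.775; the vertex latitude is φ_max = arccos|n̂_z| ≈ 39.2°.
Check via Clairaut: cos φ_max = |cos φ₁| · sin C = cos(30.0°)·sin(116.6°) ≈ 0.775, again giving ≈ 39.2°.

≈ 39°S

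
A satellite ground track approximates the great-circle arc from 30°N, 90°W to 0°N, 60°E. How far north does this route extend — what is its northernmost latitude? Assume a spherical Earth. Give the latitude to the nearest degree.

The great circle lies in the plane with unit normal n̂ = (p₁ × p₂)/|p₁ × p₂|.
Here n̂_z ≈ +0.655; the vertex latitude is φ_max = arccos|n̂_z| ≈ 49.1°.
Check via Clairaut: cos φ_max = |cos φ₁| · sin C = cos(30.0°)·sin(49.1°) ≈ 0.655, again giving ≈ 49.1°.

≈ 49°N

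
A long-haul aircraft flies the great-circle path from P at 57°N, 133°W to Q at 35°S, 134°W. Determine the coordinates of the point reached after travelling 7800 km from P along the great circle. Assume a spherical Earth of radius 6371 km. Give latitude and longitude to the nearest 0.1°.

Convert each endpoint to a unit vector on the sphere (x = cos φ cos λ, y = cos φ sin λ, z = sin φ).
The central angle between the endpoints is δ = arccos(p₁·p₂) ≈ 1.606 rad (92.0°). The total great-circle distance is δ·R ≈ 1.606 × 6371 ≈ 10230 km, so the target fraction is f = 7800/10230 ≈ 0.762.
Interpolate at f ≈ 0.762 with slerp weights a = sin((1−f)δ)/sin δ ≈ 0.373, b = sin(fδ)/sin δ ≈ 0.941.
p = a·p₁ + b·p₂ ≈ (-0.674, -0.703, -0.227); φ = arcsin(p_z) ≈ -13.14°, λ = atan2(p_y, p_x) ≈ -133.79°.

≈ 13.1°S, 133.8°W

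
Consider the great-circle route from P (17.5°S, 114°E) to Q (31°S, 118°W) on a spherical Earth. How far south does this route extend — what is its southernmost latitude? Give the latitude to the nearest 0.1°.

The great circle lies in the plane with unit normal n̂ = (p₁ × p₂)/|p₁ × p₂|.
Here n̂_z ≈ +0.687; the vertex latitude is φ_max = arccos|n̂_z| ≈ 46.6°.

≈ 46.6°S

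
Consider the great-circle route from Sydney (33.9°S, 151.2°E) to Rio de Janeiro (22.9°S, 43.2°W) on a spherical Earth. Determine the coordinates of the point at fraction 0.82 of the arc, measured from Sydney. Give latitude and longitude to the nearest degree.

≈ 44°S, 50°W

Convert each endpoint to a unit vector on the sphere (x = cos φ cos λ, y = cos φ sin λ, z = sin φ).
The central angle between the endpoints is δ = arccos(p₁·p₂) ≈ 2.122 rad (121.6°).
Interpolate at f = 0.82 with slerp weights a = sin((1−f)δ)/sin δ ≈ 0.437, b = sin(fδ)/sin δ ≈ 1.157.
p = a·p₁ + b·p₂ ≈ (0.459, -0.555, -0.694); φ = arcsin(p_z) ≈ -43.96°, λ = atan2(p_y, p_x) ≈ -50.41°.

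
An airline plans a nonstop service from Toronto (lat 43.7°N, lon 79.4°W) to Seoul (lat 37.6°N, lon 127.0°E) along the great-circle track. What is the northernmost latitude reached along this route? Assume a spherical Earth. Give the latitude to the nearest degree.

The great circle lies in the plane with unit normal n̂ = (p₁ × p₂)/|p₁ × p₂|.
Here n̂_z ≈ -0.256; the vertex latitude is φ_max = arccos|n̂_z| ≈ 75.2°.
Check via Clairaut: cos φ_max = |cos φ₁| · sin C = cos(43.7°)·sin(20.7°) ≈ 0.256, again giving ≈ 75.2°.

≈ 75°N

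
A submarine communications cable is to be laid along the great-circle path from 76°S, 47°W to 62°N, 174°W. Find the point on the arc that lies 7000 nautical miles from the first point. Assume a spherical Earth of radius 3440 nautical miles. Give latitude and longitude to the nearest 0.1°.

≈ 23.6°N, 152.6°W

Write both endpoints as unit vectors p₁, p₂ with components (cos φ cos λ, cos φ sin λ, sin φ).
The central angle between the endpoints is δ = arccos(p₁·p₂) ≈ 2.752 rad (157.7°). The total great-circle distance is δ·R ≈ 2.752 × 3440 ≈ 9467 nmi, so the target fraction is f = 7000/9467 ≈ 0.739.
Interpolate at f ≈ 0.739 with slerp weights a = sin((1−f)δ)/sin δ ≈ 1.730, b = sin(fδ)/sin δ ≈ 2.355.
p = a·p₁ + b·p₂ ≈ (-0.814, -0.422, 0.400); φ = arcsin(p_z) ≈ 23.57°, λ = atan2(p_y, p_x) ≈ -152.61°.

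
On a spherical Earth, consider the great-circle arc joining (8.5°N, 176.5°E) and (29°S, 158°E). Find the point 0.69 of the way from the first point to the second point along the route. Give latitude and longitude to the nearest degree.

≈ (18°S, 164°E)

Write both endpoints as unit vectors p₁, p₂ with components (cos φ cos λ, cos φ sin λ, sin φ).
The central angle between the endpoints is δ = arccos(p₁·p₂) ≈ 0.725 rad (41.5°).
Interpolate at f = 0.69 with slerp weights a = sin((1−f)δ)/sin δ ≈ 0.336, b = sin(fδ)/sin δ ≈ 0.723.
p = a·p₁ + b·p₂ ≈ (-0.918, 0.257, -0.301); φ = arcsin(p_z) ≈ -17.52°, λ = atan2(p_y, p_x) ≈ 164.35°.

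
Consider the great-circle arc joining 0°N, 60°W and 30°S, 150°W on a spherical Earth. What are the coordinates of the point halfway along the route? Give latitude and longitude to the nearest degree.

≈ 21°S, 101°W

The haversine formula gives a central angle δ ≈ 1.571 rad (90.0°) between the endpoints.
Interpolate at f = 1/2 with slerp weights a = sin((1−f)δ)/sin δ ≈ 0.707, b = sin(fδ)/sin δ ≈ 0.707.
p = a·p₁ + b·p₂ ≈ (-0.177, -0.919, -0.354); φ = arcsin(p_z) ≈ -20.70°, λ = atan2(p_y, p_x) ≈ -100.89°.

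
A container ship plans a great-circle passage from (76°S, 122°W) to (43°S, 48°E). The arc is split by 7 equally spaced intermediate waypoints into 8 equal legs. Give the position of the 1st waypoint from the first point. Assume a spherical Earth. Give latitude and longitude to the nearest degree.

≈ (83°S, 112°W)

Write both endpoints as unit vectors p₁, p₂ with components (cos φ cos λ, cos φ sin λ, sin φ).
The central angle between the endpoints is δ = arccos(p₁·p₂) ≈ 1.062 rad (60.8°).
Interpolate at f = 1/8 with slerp weights a = sin((1−f)δ)/sin δ ≈ 0.917, b = sin(fδ)/sin δ ≈ 0.152.
p = a·p₁ + b·p₂ ≈ (-0.043, -0.106, -0.993); φ = arcsin(p_z) ≈ -83.43°, λ = atan2(p_y, p_x) ≈ -112.32°.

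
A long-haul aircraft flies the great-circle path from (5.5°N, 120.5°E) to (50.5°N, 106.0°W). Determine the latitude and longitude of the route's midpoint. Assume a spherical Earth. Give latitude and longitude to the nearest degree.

From cos δ = sin φ₁ sin φ₂ + cos φ₁ cos φ₂ cos Δλ, the central angle is δ ≈ 1.941 rad (111.2°).
Interpolate at f = 1/2 with slerp weights a = sin((1−f)δ)/sin δ ≈ 0.885, b = sin(fδ)/sin δ ≈ 0.885.
p = a·p₁ + b·p₂ ≈ (-0.602, 0.218, 0.768); φ = arcsin(p_z) ≈ 50.16°, λ = atan2(p_y, p_x) ≈ 160.11°.

≈ (50°N, 160°E)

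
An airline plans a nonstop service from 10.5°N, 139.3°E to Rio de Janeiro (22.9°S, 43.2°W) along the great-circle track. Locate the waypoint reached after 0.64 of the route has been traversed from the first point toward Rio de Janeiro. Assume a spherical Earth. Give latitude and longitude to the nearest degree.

≈ 78°S, 97°W

Write both endpoints as unit vectors p₁, p₂ with components (cos φ cos λ, cos φ sin λ, sin φ).
The central angle between the endpoints is δ = arccos(p₁·p₂) ≈ 2.921 rad (167.4°).
Interpolate at f = 0.64 with slerp weights a = sin((1−f)δ)/sin δ ≈ 3.971, b = sin(fδ)/sin δ ≈ 4.372.
p = a·p₁ + b·p₂ ≈ (-0.025, -0.210, -0.977); φ = arcsin(p_z) ≈ -77.78°, λ = atan2(p_y, p_x) ≈ -96.76°.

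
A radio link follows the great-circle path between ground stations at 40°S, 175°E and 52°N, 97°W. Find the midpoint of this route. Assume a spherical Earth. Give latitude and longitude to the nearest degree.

The haversine formula gives a central angle δ ≈ 2.083 rad (119.3°) between the endpoints.
Interpolate at f = 1/2 with slerp weights a = sin((1−f)δ)/sin δ ≈ 0.990, b = sin(fδ)/sin δ ≈ 0.990.
p = a·p₁ + b·p₂ ≈ (-0.830, -0.539, 0.144); φ = arcsin(p_z) ≈ 8.27°, λ = atan2(p_y, p_x) ≈ -147.00°.

≈ 8°N, 147°W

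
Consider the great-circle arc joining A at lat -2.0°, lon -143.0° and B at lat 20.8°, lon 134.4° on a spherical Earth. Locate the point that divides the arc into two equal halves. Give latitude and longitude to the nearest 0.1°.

≈ lat 12.4°, lon 177.4°

Write both endpoints as unit vectors p₁, p₂ with components (cos φ cos λ, cos φ sin λ, sin φ).
The central angle between the endpoints is δ = arccos(p₁·p₂) ≈ 1.463 rad (83.8°).
Interpolate at f = 1/2 with slerp weights a = sin((1−f)δ)/sin δ ≈ 0.672, b = sin(fδ)/sin δ ≈ 0.672.
p = a·p₁ + b·p₂ ≈ (-0.976, 0.045, 0.215); φ = arcsin(p_z) ≈ 12.42°, λ = atan2(p_y, p_x) ≈ 177.38°.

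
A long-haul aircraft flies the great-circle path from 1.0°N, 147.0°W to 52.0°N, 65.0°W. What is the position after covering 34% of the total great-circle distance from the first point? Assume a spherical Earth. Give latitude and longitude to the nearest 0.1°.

Convert each endpoint to a unit vector on the sphere (x = cos φ cos λ, y = cos φ sin λ, z = sin φ).
The central angle between the endpoints is δ = arccos(p₁·p₂) ≈ 1.471 rad (84.3°).
Interpolate at f = 0.34 with slerp weights a = sin((1−f)δ)/sin δ ≈ 0.830, b = sin(fδ)/sin δ ≈ 0.482.
p = a·p₁ + b·p₂ ≈ (-0.570, -0.721, 0.394); φ = arcsin(p_z) ≈ 23.22°, λ = atan2(p_y, p_x) ≈ -128.35°.

≈ 23.2°N, 128.4°W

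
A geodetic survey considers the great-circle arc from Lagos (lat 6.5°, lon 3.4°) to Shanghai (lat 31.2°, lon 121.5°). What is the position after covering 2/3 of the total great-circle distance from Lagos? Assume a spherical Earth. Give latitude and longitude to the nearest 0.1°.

From cos δ = sin φ₁ sin φ₂ + cos φ₁ cos φ₂ cos Δλ, the central angle is δ ≈ 1.919 rad (110.0°).
Interpolate at f = 2/3 with slerp weights a = sin((1−f)δ)/sin δ ≈ 0.635, b = sin(fδ)/sin δ ≈ 1.019.
p = a·p₁ + b·p₂ ≈ (0.175, 0.781, 0.600); φ = arcsin(p_z) ≈ 36.86°, λ = atan2(p_y, p_x) ≈ 77.40°.

≈ lat 36.9°, lon 77.4°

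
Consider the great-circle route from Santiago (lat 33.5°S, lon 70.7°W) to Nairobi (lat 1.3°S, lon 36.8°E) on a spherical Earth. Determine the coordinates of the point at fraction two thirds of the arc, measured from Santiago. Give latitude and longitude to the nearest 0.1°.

From cos δ = sin φ₁ sin φ₂ + cos φ₁ cos φ₂ cos Δλ, the central angle is δ ≈ 1.811 rad (103.8°).
Interpolate at f = 2/3 with slerp weights a = sin((1−f)δ)/sin δ ≈ 0.585, b = sin(fδ)/sin δ ≈ 0.962.
p = a·p₁ + b·p₂ ≈ (0.932, 0.116, -0.344); φ = arcsin(p_z) ≈ -20.15°, λ = atan2(p_y, p_x) ≈ 7.12°.

≈ lat 20.1°S, lon 7.1°E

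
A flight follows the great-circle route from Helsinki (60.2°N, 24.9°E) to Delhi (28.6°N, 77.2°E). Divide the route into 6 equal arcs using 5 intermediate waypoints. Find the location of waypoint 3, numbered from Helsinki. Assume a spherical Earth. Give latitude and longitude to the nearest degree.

Convert each endpoint to a unit vector on the sphere (x = cos φ cos λ, y = cos φ sin λ, z = sin φ).
The central angle between the endpoints is δ = arccos(p₁·p₂) ≈ 0.820 rad (47.0°).
Interpolate at f = 3/6 with slerp weights a = sin((1−f)δ)/sin δ ≈ 0.545, b = sin(fδ)/sin δ ≈ 0.545.
p = a·p₁ + b·p₂ ≈ (0.352, 0.581, 0.734); φ = arcsin(p_z) ≈ 47.23°, λ = atan2(p_y, p_x) ≈ 58.80°.

≈ 47°N, 59°E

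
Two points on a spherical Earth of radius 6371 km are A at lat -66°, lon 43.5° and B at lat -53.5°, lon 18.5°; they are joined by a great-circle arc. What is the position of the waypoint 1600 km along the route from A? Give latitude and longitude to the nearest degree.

From cos δ = sin φ₁ sin φ₂ + cos φ₁ cos φ₂ cos Δλ, the central angle is δ ≈ 0.306 rad (17.5°). The total great-circle distance is δ·R ≈ 0.306 × 6371 ≈ 1948 km, so the target fraction is f = 1600/1948 ≈ 0.821.
Interpolate at f ≈ 0.821 with slerp weights a = sin((1−f)δ)/sin δ ≈ 0.181, b = sin(fδ)/sin δ ≈ 0.826.
p = a·p₁ + b·p₂ ≈ (0.519, 0.207, -0.829); φ = arcsin(p_z) ≈ -56.03°, λ = atan2(p_y, p_x) ≈ 21.70°.

≈ lat -56°, lon 22°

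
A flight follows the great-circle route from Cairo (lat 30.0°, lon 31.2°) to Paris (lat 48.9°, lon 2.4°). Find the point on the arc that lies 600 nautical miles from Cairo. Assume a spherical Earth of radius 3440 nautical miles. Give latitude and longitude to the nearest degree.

Write both endpoints as unit vectors p₁, p₂ with components (cos φ cos λ, cos φ sin λ, sin φ).
The central angle between the endpoints is δ = arccos(p₁·p₂) ≈ 0.504 rad (28.9°). The total great-circle distance is δ·R ≈ 0.504 × 3440 ≈ 1734 nmi, so the target fraction is f = 600/1734 ≈ 0.346.
Interpolate at f ≈ 0.346 with slerp weights a = sin((1−f)δ)/sin δ ≈ 0.670, b = sin(fδ)/sin δ ≈ 0.359.
p = a·p₁ + b·p₂ ≈ (0.732, 0.311, 0.606); φ = arcsin(p_z) ≈ 37.29°, λ = atan2(p_y, p_x) ≈ 22.98°.

≈ lat 37°, lon 23°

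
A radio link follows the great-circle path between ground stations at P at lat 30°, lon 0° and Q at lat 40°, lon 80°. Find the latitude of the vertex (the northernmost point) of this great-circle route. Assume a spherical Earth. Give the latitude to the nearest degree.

≈ 43°

The great circle lies in the plane with unit normal n̂ = (p₁ × p₂)/|p₁ × p₂|.
Here n̂_z ≈ +0.726; the vertex latitude is φ_max = arccos|n̂_z| ≈ 43.4°.
Check via Clairaut: cos φ_max = |cos φ₁| · sin C = cos(30.0°)·sin(57.0°) ≈ 0.726, again giving ≈ 43.4°.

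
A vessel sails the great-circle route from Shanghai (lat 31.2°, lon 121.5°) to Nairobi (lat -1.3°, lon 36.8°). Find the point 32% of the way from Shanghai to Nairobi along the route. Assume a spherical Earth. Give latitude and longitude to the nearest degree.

Write both endpoints as unit vectors p₁, p₂ with components (cos φ cos λ, cos φ sin λ, sin φ).
The central angle between the endpoints is δ = arccos(p₁·p₂) ≈ 1.504 rad (86.1°).
Interpolate at f = 0.32 with slerp weights a = sin((1−f)δ)/sin δ ≈ 0.855, b = sin(fδ)/sin δ ≈ 0.464.
p = a·p₁ + b·p₂ ≈ (-0.011, 0.902, 0.433); φ = arcsin(p_z) ≈ 25.63°, λ = atan2(p_y, p_x) ≈ 90.70°.

≈ lat 26°, lon 91°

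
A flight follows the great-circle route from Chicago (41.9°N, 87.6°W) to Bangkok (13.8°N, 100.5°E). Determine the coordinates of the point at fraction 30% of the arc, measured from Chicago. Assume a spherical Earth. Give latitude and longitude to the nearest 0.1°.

Convert each endpoint to a unit vector on the sphere (x = cos φ cos λ, y = cos φ sin λ, z = sin φ).
The central angle between the endpoints is δ = arccos(p₁·p₂) ≈ 2.161 rad (123.8°).
Interpolate at f = 0.30 with slerp weights a = sin((1−f)δ)/sin δ ≈ 1.201, b = sin(fδ)/sin δ ≈ 0.727.
p = a·p₁ + b·p₂ ≈ (-0.091, -0.200, 0.976); φ = arcsin(p_z) ≈ 77.32°, λ = atan2(p_y, p_x) ≈ -114.54°.

≈ 77.3°N, 114.5°W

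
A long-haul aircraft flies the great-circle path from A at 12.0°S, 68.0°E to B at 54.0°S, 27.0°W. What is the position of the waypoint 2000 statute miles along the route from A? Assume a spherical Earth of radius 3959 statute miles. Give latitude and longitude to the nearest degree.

≈ 34°S, 48°E

Convert each endpoint to a unit vector on the sphere (x = cos φ cos λ, y = cos φ sin λ, z = sin φ).
The central angle between the endpoints is δ = arccos(p₁·p₂) ≈ 1.452 rad (83.2°). The total great-circle distance is δ·R ≈ 1.452 × 3959 ≈ 5750 mi, so the target fraction is f = 2000/5750 ≈ 0.348.
Interpolate at f ≈ 0.348 with slerp weights a = sin((1−f)δ)/sin δ ≈ 0.818, b = sin(fδ)/sin δ ≈ 0.487.
p = a·p₁ + b·p₂ ≈ (0.555, 0.611, -0.564); φ = arcsin(p_z) ≈ -34.35°, λ = atan2(p_y, p_x) ≈ 47.78°.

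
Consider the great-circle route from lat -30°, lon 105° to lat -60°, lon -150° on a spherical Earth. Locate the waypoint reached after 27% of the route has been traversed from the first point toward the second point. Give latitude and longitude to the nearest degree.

From cos δ = sin φ₁ sin φ₂ + cos φ₁ cos φ₂ cos Δλ, the central angle is δ ≈ 1.244 rad (71.3°).
Interpolate at f = 0.27 with slerp weights a = sin((1−f)δ)/sin δ ≈ 0.832, b = sin(fδ)/sin δ ≈ 0.348.
p = a·p₁ + b·p₂ ≈ (-0.337, 0.609, -0.718); φ = arcsin(p_z) ≈ -45.86°, λ = atan2(p_y, p_x) ≈ 118.97°.

≈ lat -46°, lon 119°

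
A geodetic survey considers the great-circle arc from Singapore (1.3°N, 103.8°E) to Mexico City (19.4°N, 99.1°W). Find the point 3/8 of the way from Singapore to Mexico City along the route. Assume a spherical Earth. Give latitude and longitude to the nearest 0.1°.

≈ 35.9°N, 151.5°E

Convert each endpoint to a unit vector on the sphere (x = cos φ cos λ, y = cos φ sin λ, z = sin φ).
The central angle between the endpoints is δ = arccos(p₁·p₂) ≈ 2.608 rad (149.4°).
Interpolate at f = 3/8 with slerp weights a = sin((1−f)δ)/sin δ ≈ 1.964, b = sin(fδ)/sin δ ≈ 1.631.
p = a·p₁ + b·p₂ ≈ (-0.712, 0.387, 0.586); φ = arcsin(p_z) ≈ 35.91°, λ = atan2(p_y, p_x) ≈ 151.47°.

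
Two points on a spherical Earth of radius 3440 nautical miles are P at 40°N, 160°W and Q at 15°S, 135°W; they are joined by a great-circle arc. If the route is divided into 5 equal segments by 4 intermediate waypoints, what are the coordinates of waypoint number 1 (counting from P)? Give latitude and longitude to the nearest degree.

≈ 29°N, 154°W

Convert each endpoint to a unit vector on the sphere (x = cos φ cos λ, y = cos φ sin λ, z = sin φ).
The central angle between the endpoints is δ = arccos(p₁·p₂) ≈ 1.042 rad (59.7°).
Interpolate at f = 1/5 with slerp weights a = sin((1−f)δ)/sin δ ≈ 0.858, b = sin(fδ)/sin δ ≈ 0.240.
p = a·p₁ + b·p₂ ≈ (-0.781, -0.388, 0.489); φ = arcsin(p_z) ≈ 29.29°, λ = atan2(p_y, p_x) ≈ -153.56°.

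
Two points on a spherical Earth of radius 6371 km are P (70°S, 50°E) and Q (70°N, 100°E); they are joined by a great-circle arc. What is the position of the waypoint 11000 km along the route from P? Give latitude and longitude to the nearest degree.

≈ (27°N, 79°E)

Convert each endpoint to a unit vector on the sphere (x = cos φ cos λ, y = cos φ sin λ, z = sin φ).
The central angle between the endpoints is δ = arccos(p₁·p₂) ≈ 2.511 rad (143.9°). The total great-circle distance is δ·R ≈ 2.511 × 6371 ≈ 15999 km, so the target fraction is f = 11000/15999 ≈ 0.688.
Interpolate at f ≈ 0.688 with slerp weights a = sin((1−f)δ)/sin δ ≈ 1.199, b = sin(fδ)/sin δ ≈ 1.676.
p = a·p₁ + b·p₂ ≈ (0.164, 0.879, 0.448); φ = arcsin(p_z) ≈ 26.64°, λ = atan2(p_y, p_x) ≈ 79.43°.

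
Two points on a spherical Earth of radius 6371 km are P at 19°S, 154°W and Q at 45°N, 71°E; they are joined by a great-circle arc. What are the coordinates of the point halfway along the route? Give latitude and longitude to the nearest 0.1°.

≈ 29.7°N, 157.7°E

The haversine formula gives a central angle δ ≈ 2.350 rad (134.7°) between the endpoints.
Interpolate at f = 1/2 with slerp weights a = sin((1−f)δ)/sin δ ≈ 1.297, b = sin(fδ)/sin δ ≈ 1.297.
p = a·p₁ + b·p₂ ≈ (-0.804, 0.330, 0.495); φ = arcsin(p_z) ≈ 29.67°, λ = atan2(p_y, p_x) ≈ 157.70°.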